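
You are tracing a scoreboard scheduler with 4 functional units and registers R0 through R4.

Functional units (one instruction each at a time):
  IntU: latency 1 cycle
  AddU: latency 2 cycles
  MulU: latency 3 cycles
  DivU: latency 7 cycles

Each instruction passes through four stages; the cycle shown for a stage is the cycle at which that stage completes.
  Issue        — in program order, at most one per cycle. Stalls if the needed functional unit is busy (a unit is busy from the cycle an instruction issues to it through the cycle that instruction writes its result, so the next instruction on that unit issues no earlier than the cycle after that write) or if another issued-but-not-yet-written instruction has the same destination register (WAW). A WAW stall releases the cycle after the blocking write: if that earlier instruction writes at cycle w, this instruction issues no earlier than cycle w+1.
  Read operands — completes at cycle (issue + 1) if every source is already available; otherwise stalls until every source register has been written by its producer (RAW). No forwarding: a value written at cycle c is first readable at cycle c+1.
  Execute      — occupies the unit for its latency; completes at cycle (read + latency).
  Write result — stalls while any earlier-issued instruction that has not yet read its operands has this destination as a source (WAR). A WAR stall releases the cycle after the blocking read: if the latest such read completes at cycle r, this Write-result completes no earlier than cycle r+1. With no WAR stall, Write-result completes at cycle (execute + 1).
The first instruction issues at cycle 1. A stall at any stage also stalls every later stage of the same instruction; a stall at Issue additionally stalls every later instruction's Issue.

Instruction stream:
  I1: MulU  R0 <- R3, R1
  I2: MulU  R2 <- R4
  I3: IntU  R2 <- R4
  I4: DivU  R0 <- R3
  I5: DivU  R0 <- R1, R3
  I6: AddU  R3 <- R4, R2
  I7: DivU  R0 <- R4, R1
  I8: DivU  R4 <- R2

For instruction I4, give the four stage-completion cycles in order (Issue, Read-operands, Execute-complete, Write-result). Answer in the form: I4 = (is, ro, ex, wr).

I1  is:1  ro:2  ex:5  wr:6
I2  is:7  ro:8  ex:11  wr:12  — struct: MulU busy until I1 writes@6
I3  is:13  ro:14  ex:15  wr:16  — WAW R2: wait I2 write@12
I4  is:14  ro:15  ex:22  wr:23
I5  is:24  ro:25  ex:32  wr:33  — struct: DivU busy until I4 writes@23
I6  is:25  ro:26  ex:28  wr:29
I7  is:34  ro:35  ex:42  wr:43  — struct: DivU busy until I5 writes@33
I8  is:44  ro:45  ex:52  wr:53  — struct: DivU busy until I7 writes@43

I4 = (14, 15, 22, 23)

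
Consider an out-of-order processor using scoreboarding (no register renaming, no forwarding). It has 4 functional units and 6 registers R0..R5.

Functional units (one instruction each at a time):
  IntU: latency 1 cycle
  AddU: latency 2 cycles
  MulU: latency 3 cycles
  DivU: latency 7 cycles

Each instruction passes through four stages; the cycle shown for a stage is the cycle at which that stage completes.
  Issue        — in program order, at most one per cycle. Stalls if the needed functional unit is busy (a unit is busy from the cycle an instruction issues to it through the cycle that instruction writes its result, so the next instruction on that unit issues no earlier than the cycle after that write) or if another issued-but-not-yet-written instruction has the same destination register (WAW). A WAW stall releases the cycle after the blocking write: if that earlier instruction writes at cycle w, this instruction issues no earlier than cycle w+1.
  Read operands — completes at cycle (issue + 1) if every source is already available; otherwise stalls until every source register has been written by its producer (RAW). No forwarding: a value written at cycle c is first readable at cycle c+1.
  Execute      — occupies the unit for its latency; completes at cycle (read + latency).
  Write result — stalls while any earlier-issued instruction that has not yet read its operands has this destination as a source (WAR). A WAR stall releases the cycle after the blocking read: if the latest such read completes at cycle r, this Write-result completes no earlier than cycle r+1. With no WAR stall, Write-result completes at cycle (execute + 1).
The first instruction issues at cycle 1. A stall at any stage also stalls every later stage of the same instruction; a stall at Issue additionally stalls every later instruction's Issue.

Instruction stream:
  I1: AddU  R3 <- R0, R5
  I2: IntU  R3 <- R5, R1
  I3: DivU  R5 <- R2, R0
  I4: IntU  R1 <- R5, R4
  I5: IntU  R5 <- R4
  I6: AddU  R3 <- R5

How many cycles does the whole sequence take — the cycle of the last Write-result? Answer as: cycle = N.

1) issue 1, read 2, done 4, write 5
2) issue 6, read 7, done 8, write 9  <WAW R3: wait I1 write@5>
3) issue 7, read 8, done 15, write 16
4) issue 10, read 17, done 18, write 19  <struct: IntU busy until I2 writes@9 / RAW R5: wait I3 write@16>
5) issue 20, read 21, done 22, write 23  <struct: IntU busy until I4 writes@19>
6) issue 21, read 24, done 26, write 27  <RAW R5: wait I5 write@23>

cycle = 27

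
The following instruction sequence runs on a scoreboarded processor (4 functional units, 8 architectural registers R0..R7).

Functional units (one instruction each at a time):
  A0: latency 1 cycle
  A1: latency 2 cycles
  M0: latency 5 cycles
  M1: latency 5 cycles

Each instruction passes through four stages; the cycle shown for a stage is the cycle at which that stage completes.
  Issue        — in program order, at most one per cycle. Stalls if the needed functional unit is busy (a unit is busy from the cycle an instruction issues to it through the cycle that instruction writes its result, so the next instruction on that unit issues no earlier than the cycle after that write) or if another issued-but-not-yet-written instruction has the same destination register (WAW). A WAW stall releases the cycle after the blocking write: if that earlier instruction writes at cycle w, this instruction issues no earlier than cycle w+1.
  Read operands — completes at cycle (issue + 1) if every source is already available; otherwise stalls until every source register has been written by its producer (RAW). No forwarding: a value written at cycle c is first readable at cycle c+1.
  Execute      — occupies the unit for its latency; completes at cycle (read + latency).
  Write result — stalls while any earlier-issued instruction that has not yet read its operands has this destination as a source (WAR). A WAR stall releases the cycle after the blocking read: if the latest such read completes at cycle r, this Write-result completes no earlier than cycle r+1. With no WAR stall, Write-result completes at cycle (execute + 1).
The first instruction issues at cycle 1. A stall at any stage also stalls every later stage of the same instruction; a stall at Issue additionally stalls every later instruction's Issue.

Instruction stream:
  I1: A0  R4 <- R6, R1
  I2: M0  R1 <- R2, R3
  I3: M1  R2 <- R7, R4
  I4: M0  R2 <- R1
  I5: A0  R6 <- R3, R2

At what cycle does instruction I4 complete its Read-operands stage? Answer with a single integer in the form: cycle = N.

[I1] 1/2/3/4
[I2] 2/3/8/9
[I3] 3/5/10/11  (RAW R4: wait I1 write@4)
[I4] 12/13/18/19  (WAW R2: wait I3 write@11)
[I5] 13/20/21/22  (RAW R2: wait I4 write@19)

cycle = 13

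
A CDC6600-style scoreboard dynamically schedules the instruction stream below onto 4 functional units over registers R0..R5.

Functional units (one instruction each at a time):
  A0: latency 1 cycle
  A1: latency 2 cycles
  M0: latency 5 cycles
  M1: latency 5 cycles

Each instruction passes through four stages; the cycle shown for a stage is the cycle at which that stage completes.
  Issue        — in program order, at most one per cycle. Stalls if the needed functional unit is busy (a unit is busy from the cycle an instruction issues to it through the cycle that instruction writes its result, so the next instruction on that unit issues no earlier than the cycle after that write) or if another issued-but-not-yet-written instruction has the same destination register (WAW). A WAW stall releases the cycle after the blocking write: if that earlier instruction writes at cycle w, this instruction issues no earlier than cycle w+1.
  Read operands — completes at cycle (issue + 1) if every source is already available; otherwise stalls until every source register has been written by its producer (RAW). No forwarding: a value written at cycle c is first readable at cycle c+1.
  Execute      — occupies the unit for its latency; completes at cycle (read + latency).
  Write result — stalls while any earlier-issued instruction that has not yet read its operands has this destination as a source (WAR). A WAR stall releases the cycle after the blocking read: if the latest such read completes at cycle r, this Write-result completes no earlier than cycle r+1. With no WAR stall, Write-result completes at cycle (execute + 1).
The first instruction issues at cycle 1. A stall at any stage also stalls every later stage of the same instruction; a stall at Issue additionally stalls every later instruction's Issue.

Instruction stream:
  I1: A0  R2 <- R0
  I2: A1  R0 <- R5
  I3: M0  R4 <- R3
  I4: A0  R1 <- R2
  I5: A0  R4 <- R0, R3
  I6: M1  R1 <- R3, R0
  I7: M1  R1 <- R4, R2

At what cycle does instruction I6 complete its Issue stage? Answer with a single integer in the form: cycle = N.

I1  is:1  ro:2  ex:3  wr:4
I2  is:2  ro:3  ex:5  wr:6
I3  is:3  ro:4  ex:9  wr:10
I4  is:5  ro:6  ex:7  wr:8  — struct: A0 busy until I1 writes@4
I5  is:11  ro:12  ex:13  wr:14  — WAW R4: wait I3 write@10
I6  is:12  ro:13  ex:18  wr:19
I7  is:20  ro:21  ex:26  wr:27  — struct: M1 busy until I6 writes@19

cycle = 12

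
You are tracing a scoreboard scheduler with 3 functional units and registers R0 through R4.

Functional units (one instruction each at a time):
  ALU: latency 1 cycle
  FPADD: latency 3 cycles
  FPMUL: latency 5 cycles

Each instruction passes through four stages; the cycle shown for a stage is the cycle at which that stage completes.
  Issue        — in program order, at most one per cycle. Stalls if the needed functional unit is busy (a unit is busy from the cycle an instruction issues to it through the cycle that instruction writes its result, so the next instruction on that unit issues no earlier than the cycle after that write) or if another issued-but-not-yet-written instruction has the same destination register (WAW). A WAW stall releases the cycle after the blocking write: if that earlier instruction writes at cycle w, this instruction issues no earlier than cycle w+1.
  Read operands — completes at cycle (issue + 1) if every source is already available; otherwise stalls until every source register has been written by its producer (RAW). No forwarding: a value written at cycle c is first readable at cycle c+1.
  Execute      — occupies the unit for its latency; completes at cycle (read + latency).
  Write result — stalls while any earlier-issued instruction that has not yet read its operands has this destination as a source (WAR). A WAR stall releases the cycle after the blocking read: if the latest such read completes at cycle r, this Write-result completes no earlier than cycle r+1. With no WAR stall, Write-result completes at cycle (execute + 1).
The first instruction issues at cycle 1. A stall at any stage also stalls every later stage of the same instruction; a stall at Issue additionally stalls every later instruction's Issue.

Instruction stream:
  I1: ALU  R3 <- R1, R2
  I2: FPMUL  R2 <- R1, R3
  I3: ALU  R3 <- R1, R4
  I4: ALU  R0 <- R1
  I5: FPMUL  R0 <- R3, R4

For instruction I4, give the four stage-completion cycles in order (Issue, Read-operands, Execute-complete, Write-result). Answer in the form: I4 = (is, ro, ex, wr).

c1: I1 issues→ALU
c2: I1 reads · I2 issues→FPMUL
c3: I1 exec-done
c4: I1 writes R3
c5: I2 reads · I3 issues→ALU
c6: I3 reads
c7: I3 exec-done
c8: I3 writes R3
c9: I4 issues→ALU
c10: I2 exec-done · I4 reads
c11: I2 writes R2 · I4 exec-done
c12: I4 writes R0
c13: I5 issues→FPMUL
c14: I5 reads
c19: I5 exec-done
c20: I5 writes R0

I4 = (9, 10, 11, 12)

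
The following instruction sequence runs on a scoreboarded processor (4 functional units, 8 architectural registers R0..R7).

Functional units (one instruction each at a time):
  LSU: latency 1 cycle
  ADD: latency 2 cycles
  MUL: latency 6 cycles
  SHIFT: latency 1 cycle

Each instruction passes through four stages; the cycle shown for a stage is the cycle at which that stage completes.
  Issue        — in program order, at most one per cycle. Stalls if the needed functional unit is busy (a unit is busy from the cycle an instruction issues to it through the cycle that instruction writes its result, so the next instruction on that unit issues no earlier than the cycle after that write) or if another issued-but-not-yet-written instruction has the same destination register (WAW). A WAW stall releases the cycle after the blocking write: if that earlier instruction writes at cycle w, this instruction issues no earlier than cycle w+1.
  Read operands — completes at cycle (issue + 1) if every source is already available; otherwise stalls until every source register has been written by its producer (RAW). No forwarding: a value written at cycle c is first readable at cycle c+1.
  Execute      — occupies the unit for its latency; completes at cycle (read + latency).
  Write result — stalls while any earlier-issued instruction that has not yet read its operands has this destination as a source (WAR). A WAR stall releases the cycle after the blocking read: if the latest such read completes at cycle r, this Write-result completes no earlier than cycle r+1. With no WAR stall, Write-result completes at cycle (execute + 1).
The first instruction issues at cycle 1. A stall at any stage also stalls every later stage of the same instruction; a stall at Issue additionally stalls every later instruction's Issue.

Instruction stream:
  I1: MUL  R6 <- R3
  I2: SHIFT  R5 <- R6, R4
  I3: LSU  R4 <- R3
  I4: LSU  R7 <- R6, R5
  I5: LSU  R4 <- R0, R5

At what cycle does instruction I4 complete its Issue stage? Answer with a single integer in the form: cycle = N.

cycle = 12

  I1 | 1 | 2 | 8 | 9
  I2 | 2 | 10 | 11 | 12   RAW R6: wait I1 write@9
  I3 | 3 | 4 | 5 | 11   WAR R4: wait I2 read@10
  I4 | 12 | 13 | 14 | 15   struct: LSU busy until I3 writes@11
  I5 | 16 | 17 | 18 | 19   struct: LSU busy until I4 writes@15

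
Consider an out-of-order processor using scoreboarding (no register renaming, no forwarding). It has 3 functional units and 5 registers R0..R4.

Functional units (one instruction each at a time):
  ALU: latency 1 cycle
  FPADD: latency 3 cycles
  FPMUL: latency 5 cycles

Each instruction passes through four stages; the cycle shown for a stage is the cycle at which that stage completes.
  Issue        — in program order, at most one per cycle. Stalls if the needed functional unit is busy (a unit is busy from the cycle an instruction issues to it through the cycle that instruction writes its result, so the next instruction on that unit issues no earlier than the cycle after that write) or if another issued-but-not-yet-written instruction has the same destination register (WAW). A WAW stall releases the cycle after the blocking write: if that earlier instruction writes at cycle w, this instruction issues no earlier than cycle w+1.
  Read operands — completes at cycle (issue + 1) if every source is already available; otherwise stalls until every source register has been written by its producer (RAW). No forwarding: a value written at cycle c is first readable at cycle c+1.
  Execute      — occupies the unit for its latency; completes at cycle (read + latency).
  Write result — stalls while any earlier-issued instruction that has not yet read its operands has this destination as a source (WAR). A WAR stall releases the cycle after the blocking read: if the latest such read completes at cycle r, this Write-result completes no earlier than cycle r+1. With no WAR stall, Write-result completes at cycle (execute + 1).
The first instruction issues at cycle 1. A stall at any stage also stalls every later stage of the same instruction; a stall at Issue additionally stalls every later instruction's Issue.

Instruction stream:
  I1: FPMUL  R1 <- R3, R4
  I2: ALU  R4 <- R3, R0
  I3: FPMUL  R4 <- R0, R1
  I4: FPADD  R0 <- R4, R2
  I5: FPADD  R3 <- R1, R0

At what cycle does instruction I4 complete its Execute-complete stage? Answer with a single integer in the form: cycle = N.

cycle = 20

t=1  I1 dispatched to FPMUL
t=2  I1 operands ready; I2 dispatched to ALU
t=3  I2 operands ready
t=4  I2 complete
t=5  R4←I2
t=7  I1 complete
t=8  R1←I1
t=9  I3 dispatched to FPMUL
t=10  I3 operands ready; I4 dispatched to FPADD
t=15  I3 complete
t=16  R4←I3
t=17  I4 operands ready
t=20  I4 complete
t=21  R0←I4
t=22  I5 dispatched to FPADD
t=23  I5 operands ready
t=26  I5 complete
t=27  R3←I5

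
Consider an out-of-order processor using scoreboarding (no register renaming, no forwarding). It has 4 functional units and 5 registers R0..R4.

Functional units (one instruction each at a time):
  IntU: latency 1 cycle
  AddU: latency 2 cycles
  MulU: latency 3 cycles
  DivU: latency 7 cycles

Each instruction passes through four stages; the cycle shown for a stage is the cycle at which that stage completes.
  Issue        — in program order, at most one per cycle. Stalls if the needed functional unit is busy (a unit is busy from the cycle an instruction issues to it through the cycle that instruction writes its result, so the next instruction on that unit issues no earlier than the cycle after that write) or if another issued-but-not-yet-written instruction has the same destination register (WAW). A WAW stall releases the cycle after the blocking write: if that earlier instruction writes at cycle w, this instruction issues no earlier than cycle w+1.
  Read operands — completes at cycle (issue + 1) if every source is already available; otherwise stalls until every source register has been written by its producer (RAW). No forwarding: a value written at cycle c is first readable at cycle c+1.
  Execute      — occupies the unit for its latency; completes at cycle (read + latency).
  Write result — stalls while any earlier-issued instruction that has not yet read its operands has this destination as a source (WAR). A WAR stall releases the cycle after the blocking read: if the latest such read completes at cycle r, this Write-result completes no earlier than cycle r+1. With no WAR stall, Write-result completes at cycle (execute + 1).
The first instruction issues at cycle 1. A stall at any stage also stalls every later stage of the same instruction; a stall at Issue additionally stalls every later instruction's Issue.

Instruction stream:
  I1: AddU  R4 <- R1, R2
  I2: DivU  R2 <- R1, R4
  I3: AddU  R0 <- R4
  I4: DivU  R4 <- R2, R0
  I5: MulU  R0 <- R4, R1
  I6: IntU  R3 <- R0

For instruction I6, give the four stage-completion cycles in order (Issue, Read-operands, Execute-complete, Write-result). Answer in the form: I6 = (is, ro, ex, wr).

c1: I1 dispatched to AddU
c2: I1 operands ready | I2 dispatched to DivU
c4: I1 complete
c5: R4←I1
c6: I2 operands ready | I3 dispatched to AddU
c7: I3 operands ready
c9: I3 complete
c10: R0←I3
c13: I2 complete
c14: R2←I2
c15: I4 dispatched to DivU
c16: I4 operands ready | I5 dispatched to MulU
c17: I6 dispatched to IntU
c23: I4 complete
c24: R4←I4
c25: I5 operands ready
c28: I5 complete
c29: R0←I5
c30: I6 operands ready
c31: I6 complete
c32: R3←I6

I6 = (17, 30, 31, 32)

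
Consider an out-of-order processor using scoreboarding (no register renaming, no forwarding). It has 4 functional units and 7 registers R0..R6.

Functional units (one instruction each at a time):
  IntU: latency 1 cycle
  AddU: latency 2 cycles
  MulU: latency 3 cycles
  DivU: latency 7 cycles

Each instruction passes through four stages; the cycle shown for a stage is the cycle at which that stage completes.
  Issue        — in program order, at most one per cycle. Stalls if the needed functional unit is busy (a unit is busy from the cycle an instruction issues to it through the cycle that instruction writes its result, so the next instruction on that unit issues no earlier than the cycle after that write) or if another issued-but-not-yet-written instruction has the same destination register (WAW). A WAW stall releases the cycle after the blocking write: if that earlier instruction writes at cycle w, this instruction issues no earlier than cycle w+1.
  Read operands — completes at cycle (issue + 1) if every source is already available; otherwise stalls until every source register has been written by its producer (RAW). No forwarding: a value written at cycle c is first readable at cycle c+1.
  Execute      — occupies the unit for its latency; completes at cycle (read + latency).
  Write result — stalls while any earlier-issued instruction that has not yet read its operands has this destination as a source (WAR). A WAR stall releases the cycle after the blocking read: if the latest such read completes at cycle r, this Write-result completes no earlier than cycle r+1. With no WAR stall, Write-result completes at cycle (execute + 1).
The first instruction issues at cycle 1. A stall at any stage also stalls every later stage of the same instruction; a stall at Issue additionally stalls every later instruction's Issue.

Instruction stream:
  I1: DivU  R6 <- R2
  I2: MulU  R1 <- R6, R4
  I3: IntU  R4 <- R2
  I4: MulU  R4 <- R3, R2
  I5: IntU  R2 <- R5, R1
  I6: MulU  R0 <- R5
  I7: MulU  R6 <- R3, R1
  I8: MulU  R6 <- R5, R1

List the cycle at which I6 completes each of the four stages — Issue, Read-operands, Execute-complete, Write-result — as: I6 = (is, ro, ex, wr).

I6 = (22, 23, 26, 27)

cycle 1: I1→DivU
cycle 2: I1 RO, I2→MulU
cycle 3: I3→IntU
cycle 4: I3 RO
cycle 5: I3 EX
cycle 9: I1 EX
cycle 10: I1 WR R6
cycle 11: I2 RO
cycle 12: I3 WR R4
cycle 14: I2 EX
cycle 15: I2 WR R1
cycle 16: I4→MulU
cycle 17: I4 RO, I5→IntU
cycle 18: I5 RO
cycle 19: I5 EX
cycle 20: I4 EX, I5 WR R2
cycle 21: I4 WR R4
cycle 22: I6→MulU
cycle 23: I6 RO
cycle 26: I6 EX
cycle 27: I6 WR R0
cycle 28: I7→MulU
cycle 29: I7 RO
cycle 32: I7 EX
cycle 33: I7 WR R6
cycle 34: I8→MulU
cycle 35: I8 RO
cycle 38: I8 EX
cycle 39: I8 WR R6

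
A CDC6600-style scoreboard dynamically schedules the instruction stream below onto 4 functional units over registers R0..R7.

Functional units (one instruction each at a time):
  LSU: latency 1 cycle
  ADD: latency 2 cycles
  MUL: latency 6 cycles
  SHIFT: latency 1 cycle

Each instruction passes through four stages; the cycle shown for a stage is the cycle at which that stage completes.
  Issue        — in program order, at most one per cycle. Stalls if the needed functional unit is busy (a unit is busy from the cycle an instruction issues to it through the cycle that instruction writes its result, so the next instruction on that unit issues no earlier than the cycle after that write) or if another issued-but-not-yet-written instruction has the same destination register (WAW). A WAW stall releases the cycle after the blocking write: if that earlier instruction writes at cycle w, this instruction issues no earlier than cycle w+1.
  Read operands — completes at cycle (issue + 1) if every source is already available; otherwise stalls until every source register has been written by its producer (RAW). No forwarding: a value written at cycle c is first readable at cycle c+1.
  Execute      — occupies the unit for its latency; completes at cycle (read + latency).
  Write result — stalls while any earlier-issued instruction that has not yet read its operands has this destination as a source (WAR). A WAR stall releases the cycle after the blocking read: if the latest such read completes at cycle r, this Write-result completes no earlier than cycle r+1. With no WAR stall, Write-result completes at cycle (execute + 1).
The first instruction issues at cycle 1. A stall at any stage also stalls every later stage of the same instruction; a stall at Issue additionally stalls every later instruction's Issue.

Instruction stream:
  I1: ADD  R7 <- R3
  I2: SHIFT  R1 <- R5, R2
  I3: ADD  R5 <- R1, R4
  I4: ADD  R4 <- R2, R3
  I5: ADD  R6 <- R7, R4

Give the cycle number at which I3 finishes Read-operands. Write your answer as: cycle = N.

cycle = 7

I1  is:1  ro:2  ex:4  wr:5
I2  is:2  ro:3  ex:4  wr:5
I3  is:6  ro:7  ex:9  wr:10  — struct: ADD busy until I1 writes@5
I4  is:11  ro:12  ex:14  wr:15  — struct: ADD busy until I3 writes@10
I5  is:16  ro:17  ex:19  wr:20  — struct: ADD busy until I4 writes@15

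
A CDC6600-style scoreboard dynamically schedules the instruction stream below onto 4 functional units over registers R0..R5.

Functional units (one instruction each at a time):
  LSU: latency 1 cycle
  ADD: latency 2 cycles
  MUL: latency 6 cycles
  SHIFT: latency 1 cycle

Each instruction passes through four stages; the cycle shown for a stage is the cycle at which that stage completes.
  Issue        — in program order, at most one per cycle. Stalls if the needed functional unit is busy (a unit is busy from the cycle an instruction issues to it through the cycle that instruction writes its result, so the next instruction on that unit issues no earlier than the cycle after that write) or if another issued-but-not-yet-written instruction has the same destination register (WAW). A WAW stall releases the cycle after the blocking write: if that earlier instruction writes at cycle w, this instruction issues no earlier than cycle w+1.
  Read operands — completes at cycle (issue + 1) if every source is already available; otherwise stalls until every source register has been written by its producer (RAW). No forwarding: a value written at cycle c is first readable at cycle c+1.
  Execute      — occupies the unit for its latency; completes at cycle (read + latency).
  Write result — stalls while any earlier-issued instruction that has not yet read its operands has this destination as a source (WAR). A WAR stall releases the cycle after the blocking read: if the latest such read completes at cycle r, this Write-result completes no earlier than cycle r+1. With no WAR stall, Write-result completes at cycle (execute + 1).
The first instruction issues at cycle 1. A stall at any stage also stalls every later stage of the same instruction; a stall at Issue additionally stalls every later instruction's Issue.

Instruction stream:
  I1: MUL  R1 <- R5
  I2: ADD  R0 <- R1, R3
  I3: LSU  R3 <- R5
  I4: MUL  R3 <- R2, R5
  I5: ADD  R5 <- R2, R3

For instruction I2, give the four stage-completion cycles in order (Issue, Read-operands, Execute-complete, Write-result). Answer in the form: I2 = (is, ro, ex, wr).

[I1] 1/2/8/9
[I2] 2/10/12/13  (RAW R1: wait I1 write@9)
[I3] 3/4/5/11  (WAR R3: wait I2 read@10)
[I4] 12/13/19/20  (WAW R3: wait I3 write@11)
[I5] 14/21/23/24  (struct: ADD busy until I2 writes@13; RAW R3: wait I4 write@20)

I2 = (2, 10, 12, 13)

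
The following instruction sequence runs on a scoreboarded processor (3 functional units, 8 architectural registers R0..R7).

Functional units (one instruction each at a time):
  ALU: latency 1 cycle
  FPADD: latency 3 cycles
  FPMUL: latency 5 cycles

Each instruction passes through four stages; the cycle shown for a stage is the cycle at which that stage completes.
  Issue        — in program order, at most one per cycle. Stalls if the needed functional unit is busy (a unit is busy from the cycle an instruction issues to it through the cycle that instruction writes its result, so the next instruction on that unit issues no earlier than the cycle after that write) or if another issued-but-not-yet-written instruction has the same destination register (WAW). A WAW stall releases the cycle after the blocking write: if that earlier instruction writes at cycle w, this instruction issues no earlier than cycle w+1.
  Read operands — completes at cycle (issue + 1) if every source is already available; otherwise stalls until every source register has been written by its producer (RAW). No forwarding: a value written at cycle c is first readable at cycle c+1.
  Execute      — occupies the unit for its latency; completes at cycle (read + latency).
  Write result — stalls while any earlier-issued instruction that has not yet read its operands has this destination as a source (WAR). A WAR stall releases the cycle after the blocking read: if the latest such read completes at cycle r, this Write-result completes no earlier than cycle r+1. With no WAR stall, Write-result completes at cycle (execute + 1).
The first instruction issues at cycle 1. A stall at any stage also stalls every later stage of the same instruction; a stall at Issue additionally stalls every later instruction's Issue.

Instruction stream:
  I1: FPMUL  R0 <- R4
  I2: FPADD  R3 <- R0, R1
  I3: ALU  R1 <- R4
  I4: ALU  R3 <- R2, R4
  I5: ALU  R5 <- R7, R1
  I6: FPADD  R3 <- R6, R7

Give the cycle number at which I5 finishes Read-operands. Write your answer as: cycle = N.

cycle = 19

[1] I1→FPMUL
[2] I1 RO | I2→FPADD
[3] I3→ALU
[4] I3 RO
[5] I3 EX
[7] I1 EX
[8] I1 WR R0
[9] I2 RO
[10] I3 WR R1
[12] I2 EX
[13] I2 WR R3
[14] I4→ALU
[15] I4 RO
[16] I4 EX
[17] I4 WR R3
[18] I5→ALU
[19] I5 RO | I6→FPADD
[20] I5 EX | I6 RO
[21] I5 WR R5
[23] I6 EX
[24] I6 WR R3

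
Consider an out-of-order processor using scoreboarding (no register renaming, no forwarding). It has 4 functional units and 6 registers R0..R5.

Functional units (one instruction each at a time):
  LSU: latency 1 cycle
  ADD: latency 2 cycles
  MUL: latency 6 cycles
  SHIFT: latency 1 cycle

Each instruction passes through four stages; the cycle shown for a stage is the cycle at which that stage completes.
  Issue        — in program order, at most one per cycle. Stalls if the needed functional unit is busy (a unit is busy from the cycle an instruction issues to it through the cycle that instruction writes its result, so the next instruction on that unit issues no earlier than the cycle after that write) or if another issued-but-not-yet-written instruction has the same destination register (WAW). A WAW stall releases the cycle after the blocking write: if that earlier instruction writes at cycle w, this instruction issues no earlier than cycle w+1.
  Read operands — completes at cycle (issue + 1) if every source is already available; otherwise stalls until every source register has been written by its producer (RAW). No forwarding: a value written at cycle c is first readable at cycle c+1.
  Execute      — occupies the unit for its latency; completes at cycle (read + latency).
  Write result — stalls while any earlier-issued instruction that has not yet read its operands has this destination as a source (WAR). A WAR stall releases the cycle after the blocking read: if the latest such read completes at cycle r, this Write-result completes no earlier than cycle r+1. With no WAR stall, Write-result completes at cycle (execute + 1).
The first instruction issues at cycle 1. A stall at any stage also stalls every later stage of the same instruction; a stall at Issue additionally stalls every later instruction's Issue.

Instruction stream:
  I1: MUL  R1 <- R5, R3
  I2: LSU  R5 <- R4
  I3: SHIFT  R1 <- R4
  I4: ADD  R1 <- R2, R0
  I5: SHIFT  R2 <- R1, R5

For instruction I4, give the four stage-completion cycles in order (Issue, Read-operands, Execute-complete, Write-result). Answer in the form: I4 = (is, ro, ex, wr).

  I1 | 1 | 2 | 8 | 9
  I2 | 2 | 3 | 4 | 5
  I3 | 10 | 11 | 12 | 13   WAW R1: wait I1 write@9
  I4 | 14 | 15 | 17 | 18   WAW R1: wait I3 write@13
  I5 | 15 | 19 | 20 | 21   RAW R1: wait I4 write@18

I4 = (14, 15, 17, 18)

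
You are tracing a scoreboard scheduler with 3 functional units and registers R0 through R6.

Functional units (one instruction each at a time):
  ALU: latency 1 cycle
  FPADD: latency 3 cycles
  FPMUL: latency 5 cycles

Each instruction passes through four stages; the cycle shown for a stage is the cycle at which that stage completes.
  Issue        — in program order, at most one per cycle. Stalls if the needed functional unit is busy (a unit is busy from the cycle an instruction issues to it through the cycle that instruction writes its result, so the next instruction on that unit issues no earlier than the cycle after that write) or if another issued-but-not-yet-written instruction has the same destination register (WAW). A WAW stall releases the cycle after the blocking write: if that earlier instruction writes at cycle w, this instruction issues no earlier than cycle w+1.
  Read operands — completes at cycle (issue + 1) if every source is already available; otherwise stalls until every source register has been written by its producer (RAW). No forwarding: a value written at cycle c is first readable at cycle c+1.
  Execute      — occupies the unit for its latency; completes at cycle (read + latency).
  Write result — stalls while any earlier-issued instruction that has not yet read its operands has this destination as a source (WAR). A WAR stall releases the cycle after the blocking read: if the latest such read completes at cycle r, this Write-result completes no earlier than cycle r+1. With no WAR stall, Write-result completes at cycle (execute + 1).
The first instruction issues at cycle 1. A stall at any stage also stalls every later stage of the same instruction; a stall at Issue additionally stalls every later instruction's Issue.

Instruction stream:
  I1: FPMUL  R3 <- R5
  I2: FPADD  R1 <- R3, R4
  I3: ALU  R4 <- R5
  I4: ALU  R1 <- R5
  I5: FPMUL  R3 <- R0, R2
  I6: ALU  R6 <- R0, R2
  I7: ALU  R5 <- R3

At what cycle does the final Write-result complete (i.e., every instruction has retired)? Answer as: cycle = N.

cycle = 25

  I1 | 1 | 2 | 7 | 8
  I2 | 2 | 9 | 12 | 13   RAW R3: wait I1 write@8
  I3 | 3 | 4 | 5 | 10   WAR R4: wait I2 read@9
  I4 | 14 | 15 | 16 | 17   WAW R1: wait I2 write@13
  I5 | 15 | 16 | 21 | 22
  I6 | 18 | 19 | 20 | 21   struct: ALU busy until I4 writes@17
  I7 | 22 | 23 | 24 | 25   struct: ALU busy until I6 writes@21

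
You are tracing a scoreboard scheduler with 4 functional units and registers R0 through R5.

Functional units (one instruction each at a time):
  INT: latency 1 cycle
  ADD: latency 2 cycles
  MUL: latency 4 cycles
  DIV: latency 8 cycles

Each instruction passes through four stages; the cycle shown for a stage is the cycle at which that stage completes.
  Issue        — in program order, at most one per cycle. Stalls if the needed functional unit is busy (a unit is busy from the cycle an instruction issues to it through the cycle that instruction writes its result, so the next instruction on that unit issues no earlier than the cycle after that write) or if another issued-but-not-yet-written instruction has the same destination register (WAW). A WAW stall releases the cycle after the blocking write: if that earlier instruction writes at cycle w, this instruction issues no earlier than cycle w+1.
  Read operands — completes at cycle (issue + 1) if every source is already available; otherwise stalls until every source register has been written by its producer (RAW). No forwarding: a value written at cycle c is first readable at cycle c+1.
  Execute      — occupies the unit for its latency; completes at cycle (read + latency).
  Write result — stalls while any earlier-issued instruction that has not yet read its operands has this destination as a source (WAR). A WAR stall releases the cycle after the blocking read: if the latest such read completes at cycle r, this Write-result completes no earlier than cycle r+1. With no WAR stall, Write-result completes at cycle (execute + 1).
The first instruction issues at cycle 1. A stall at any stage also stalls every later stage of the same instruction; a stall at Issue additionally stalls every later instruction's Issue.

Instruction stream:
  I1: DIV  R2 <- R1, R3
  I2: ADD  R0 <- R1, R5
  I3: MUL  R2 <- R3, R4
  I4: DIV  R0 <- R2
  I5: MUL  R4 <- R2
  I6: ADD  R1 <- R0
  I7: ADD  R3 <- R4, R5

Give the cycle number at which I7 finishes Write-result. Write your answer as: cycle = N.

cycle = 37

cycle 1: I1 issues→DIV
cycle 2: I1 reads; I2 issues→ADD
cycle 3: I2 reads
cycle 5: I2 exec-done
cycle 6: I2 writes R0
cycle 10: I1 exec-done
cycle 11: I1 writes R2
cycle 12: I3 issues→MUL
cycle 13: I3 reads; I4 issues→DIV
cycle 17: I3 exec-done
cycle 18: I3 writes R2
cycle 19: I4 reads; I5 issues→MUL
cycle 20: I5 reads; I6 issues→ADD
cycle 24: I5 exec-done
cycle 25: I5 writes R4
cycle 27: I4 exec-done
cycle 28: I4 writes R0
cycle 29: I6 reads
cycle 31: I6 exec-done
cycle 32: I6 writes R1
cycle 33: I7 issues→ADD
cycle 34: I7 reads
cycle 36: I7 exec-done
cycle 37: I7 writes R3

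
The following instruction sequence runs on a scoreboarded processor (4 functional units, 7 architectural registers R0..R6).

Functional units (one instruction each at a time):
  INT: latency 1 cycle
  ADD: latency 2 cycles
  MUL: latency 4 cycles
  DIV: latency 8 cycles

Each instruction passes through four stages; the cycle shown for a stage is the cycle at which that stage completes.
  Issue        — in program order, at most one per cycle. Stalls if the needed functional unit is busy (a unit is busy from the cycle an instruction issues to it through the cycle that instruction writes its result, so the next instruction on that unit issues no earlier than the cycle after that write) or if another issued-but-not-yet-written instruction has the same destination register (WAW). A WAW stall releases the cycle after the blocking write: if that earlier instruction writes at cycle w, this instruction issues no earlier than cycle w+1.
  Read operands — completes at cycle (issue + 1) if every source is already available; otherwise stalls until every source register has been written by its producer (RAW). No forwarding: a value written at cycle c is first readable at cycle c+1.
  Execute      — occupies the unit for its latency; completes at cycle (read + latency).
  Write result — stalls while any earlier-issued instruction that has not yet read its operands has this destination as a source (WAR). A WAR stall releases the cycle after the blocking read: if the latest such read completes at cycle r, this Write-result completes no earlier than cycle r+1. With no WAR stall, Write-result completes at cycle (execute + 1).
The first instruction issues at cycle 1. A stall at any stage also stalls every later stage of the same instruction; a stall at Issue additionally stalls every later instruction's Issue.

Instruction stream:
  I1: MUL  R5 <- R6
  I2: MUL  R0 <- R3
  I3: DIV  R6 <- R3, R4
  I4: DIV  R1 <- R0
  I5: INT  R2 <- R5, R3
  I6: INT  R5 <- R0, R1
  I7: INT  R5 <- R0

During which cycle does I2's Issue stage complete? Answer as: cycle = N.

cycle = 8

c1: issue I1 (MUL)
c2: I1 read-ops
c6: I1 finished on MUL
c7: I1→R5
c8: issue I2 (MUL)
c9: I2 read-ops, issue I3 (DIV)
c10: I3 read-ops
c13: I2 finished on MUL
c14: I2→R0
c18: I3 finished on DIV
c19: I3→R6
c20: issue I4 (DIV)
c21: I4 read-ops, issue I5 (INT)
c22: I5 read-ops
c23: I5 finished on INT
c24: I5→R2
c25: issue I6 (INT)
c29: I4 finished on DIV
c30: I4→R1
c31: I6 read-ops
c32: I6 finished on INT
c33: I6→R5
c34: issue I7 (INT)
c35: I7 read-ops
c36: I7 finished on INT
c37: I7→R5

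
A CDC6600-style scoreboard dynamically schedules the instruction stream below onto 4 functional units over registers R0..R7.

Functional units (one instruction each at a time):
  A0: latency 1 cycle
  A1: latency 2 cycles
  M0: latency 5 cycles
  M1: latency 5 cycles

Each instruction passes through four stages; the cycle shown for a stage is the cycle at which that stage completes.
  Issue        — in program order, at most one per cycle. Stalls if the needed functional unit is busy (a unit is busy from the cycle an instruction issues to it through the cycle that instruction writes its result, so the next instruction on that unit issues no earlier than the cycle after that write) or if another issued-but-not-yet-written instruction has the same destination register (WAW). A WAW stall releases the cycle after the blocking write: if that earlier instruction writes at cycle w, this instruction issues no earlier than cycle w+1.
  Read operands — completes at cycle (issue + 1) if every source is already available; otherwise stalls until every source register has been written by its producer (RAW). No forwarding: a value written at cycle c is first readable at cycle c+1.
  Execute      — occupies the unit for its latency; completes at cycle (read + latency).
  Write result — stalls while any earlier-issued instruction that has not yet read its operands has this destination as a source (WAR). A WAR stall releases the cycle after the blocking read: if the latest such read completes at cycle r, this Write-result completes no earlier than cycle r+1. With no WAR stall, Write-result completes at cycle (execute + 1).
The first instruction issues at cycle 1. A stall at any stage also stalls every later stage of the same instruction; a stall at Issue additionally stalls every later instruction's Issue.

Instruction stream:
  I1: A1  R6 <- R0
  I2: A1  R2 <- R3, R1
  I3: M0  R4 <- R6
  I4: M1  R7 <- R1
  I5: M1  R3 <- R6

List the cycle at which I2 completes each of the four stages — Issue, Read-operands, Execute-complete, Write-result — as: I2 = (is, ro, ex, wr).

cycle 1: I1→A1
cycle 2: I1 RO
cycle 4: I1 EX
cycle 5: I1 WR R6
cycle 6: I2→A1
cycle 7: I2 RO; I3→M0
cycle 8: I3 RO; I4→M1
cycle 9: I2 EX; I4 RO
cycle 10: I2 WR R2
cycle 13: I3 EX
cycle 14: I3 WR R4; I4 EX
cycle 15: I4 WR R7
cycle 16: I5→M1
cycle 17: I5 RO
cycle 22: I5 EX
cycle 23: I5 WR R3

I2 = (6, 7, 9, 10)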